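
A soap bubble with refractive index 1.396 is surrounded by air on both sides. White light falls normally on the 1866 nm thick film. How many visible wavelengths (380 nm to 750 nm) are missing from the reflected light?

7

At the upper boundary (n = 1.0 to n = 1.396) the reflected ray undergoes a half-wave phase shift.
Ray reflecting at the bottom interface goes from n = 1.396 toward n = 1.0: no phase shift.
The two reflections differ by half a wavelength.
With one net inversion, destructive interference in reflection requires 2 n t = m λ.
λ = 2 n t / m = 5210 / m nm.
m=6: 868 nm (IR); m=7: 744 nm (visible); m=8: 651 nm (visible); m=9: 579 nm (visible); m=10: 521 nm (visible); m=11: 474 nm (visible); m=12: 434 nm (visible); m=13: 401 nm (visible); m=14: 372 nm (UV).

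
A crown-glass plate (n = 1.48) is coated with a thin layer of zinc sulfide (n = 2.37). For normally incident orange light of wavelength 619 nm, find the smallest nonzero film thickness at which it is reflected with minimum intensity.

131 nm

Ray reflecting at the top interface goes from n = 1.0 toward n = 2.37: a half-wave phase shift.
Bottom surface (2.37 → 1.48): reflection off a lower-index medium gives no phase shift.
Net: one phase inversion between the two reflected rays.
For minimum reflection here: 2 n t = m λ.
Minimum nonzero at m = 1: t = λ / (2 n) = 619 / (2 × 2.37) = 131 nm.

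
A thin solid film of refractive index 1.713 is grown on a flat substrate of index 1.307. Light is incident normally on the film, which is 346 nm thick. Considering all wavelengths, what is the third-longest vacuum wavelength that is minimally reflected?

395 nm

Top surface (1.0 → 1.713): reflection off a higher-index medium gives a half-wave phase shift.
Ray reflecting at the bottom interface goes from n = 1.713 toward n = 1.307: no phase shift.
Exactly one π shift → a net half-wave offset.
For minimum reflection here: 2 n t = m λ.
λ = 2 n t / m. The third-longest wavelength is m = 3: λ = 2 × 1.713 × 346 / 3.00 = 395 nm.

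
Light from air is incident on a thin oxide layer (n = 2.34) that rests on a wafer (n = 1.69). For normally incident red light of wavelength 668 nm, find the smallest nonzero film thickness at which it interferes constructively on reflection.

71.4 nm

At the upper boundary (n = 1.0 to n = 2.34) the reflected ray undergoes a half-wave phase shift.
Bottom surface (2.34 → 1.69): reflection off a lower-index medium gives no phase shift.
The two reflections differ by half a wavelength.
For maximum reflection here: 2 n t = (m + ½) λ.
Minimum at m = 0: t = λ / (4 n) = 668 / (4 × 2.34) = 71.4 nm.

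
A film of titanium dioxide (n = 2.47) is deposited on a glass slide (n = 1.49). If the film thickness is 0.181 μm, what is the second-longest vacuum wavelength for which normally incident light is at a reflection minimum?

447 nm

At the upper boundary (n = 1.0 to n = 2.47) the reflected ray undergoes a half-wave phase shift.
Bottom surface (2.47 → 1.49): reflection off a lower-index medium gives no phase shift.
Net: one phase inversion between the two reflected rays.
So the condition for destructive reflection is 2 n t = m λ.
λ = 2 n t / m. The second-longest wavelength is m = 2: λ = 2 × 2.47 × 181 / 2.00 = 447 nm.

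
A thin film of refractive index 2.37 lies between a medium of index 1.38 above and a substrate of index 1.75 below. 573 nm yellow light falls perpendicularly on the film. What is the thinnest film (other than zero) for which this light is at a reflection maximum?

At the upper boundary (n = 1.38 to n = 2.37) the reflected ray undergoes a half-wave phase shift.
Ray reflecting at the bottom interface goes from n = 2.37 toward n = 1.75: no phase shift.
Exactly one π shift → a net half-wave offset.
For maximum reflection here: 2 n t = (m + ½) λ.
Minimum at m = 0: t = λ / (4 n) = 573 / (4 × 2.37) = 60.4 nm.

60.4 nm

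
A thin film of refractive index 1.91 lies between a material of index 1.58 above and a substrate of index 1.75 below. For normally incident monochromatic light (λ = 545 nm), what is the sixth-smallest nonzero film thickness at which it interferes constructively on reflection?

785 nm

Top surface (1.58 → 1.91): reflection off a higher-index medium gives a half-wave phase shift.
Bottom surface (1.91 → 1.75): reflection off a lower-index medium gives no phase shift.
Exactly one π shift → a net half-wave offset.
So the condition for constructive reflection is 2 n t = (m + ½) λ.
The sixth-smallest nonzero thickness corresponds to m = 5: t = (m + ½) λ / (2 n) = 5.50 × 545 / (2 × 1.91) = 785 nm.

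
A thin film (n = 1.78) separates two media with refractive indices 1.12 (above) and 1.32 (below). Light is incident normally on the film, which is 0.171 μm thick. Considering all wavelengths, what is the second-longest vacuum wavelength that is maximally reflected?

Ray reflecting at the top interface goes from n = 1.12 toward n = 1.78: a half-wave phase shift.
At the lower boundary (n = 1.78 to n = 1.32) the reflected ray undergoes no phase shift.
The two reflections differ by half a wavelength.
With one net inversion, constructive interference in reflection requires 2 n t = (m + ½) λ.
λ = 2 n t / (m + ½). The second-longest wavelength is m = 1: λ = 2 × 1.78 × 171 / 1.50 = 406 nm.

406 nm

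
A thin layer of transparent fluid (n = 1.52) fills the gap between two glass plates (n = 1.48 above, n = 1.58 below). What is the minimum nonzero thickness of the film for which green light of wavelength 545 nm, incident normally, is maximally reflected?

At the upper boundary (n = 1.48 to n = 1.52) the reflected ray undergoes a half-wave phase shift.
Ray reflecting at the bottom interface goes from n = 1.52 toward n = 1.58: a half-wave phase shift.
Net: no relative phase inversion (both shifts match).
For bright reflection here: 2 n t = m λ.
Minimum nonzero at m = 1: t = λ / (2 n) = 545 / (2 × 1.52) = 179 nm.

179 nm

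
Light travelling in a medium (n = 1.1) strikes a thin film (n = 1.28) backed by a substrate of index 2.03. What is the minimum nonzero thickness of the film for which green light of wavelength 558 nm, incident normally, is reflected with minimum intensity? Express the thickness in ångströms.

1090 Å

Top surface (1.1 → 1.28): reflection off a higher-index medium gives a half-wave phase shift.
Bottom surface (1.28 → 2.03): reflection off a higher-index medium gives a half-wave phase shift.
Zero or two π shifts → no net half-wave offset.
For dark reflection here: 2 n t = (m + ½) λ.
Minimum at m = 0: t = λ / (4 n) = 558 / (4 × 1.28) = 109 nm.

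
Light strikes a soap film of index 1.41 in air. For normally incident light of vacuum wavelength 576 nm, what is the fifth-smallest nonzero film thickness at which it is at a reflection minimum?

1021 nm

At the upper boundary (n = 1.0 to n = 1.41) the reflected ray undergoes a half-wave phase shift.
At the lower boundary (n = 1.41 to n = 1.0) the reflected ray undergoes no phase shift.
Net: one phase inversion between the two reflected rays.
So the condition for destructive reflection is 2 n t = m λ.
The fifth-smallest nonzero thickness corresponds to m = 5: t = m λ / (2 n) = 5.00 × 576 / (2 × 1.41) = 1021 nm.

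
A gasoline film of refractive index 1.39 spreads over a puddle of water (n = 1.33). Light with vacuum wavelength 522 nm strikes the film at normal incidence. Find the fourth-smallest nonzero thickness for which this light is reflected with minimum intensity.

Top surface (1.0 → 1.39): reflection off a higher-index medium gives a half-wave phase shift.
Bottom surface (1.39 → 1.33): reflection off a lower-index medium gives no phase shift.
Net: one phase inversion between the two reflected rays.
With one net inversion, destructive interference in reflection requires 2 n t = m λ.
The fourth-smallest nonzero thickness corresponds to m = 4: t = m λ / (2 n) = 4.00 × 522 / (2 × 1.39) = 751 nm.

751 nm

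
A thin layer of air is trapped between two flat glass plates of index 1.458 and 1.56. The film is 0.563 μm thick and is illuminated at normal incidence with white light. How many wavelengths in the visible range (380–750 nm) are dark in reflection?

Top surface (1.458 → 1.0): reflection off a lower-index medium gives no phase shift.
At the lower boundary (n = 1.0 to n = 1.56) the reflected ray undergoes a half-wave phase shift.
Net: one phase inversion between the two reflected rays.
So the condition for destructive reflection is 2 n t = m λ.
λ = 2 n t / m = 1126 / m nm.
m=1: 1126 nm (IR); m=2: 563 nm (visible); m=3: 375 nm (UV).

1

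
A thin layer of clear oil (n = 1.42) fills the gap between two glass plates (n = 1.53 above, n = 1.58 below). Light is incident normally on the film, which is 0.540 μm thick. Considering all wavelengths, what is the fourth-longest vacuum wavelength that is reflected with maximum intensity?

438 nm

Ray reflecting at the top interface goes from n = 1.53 toward n = 1.42: no phase shift.
At the lower boundary (n = 1.42 to n = 1.58) the reflected ray undergoes a half-wave phase shift.
The two reflections differ by half a wavelength.
With one net inversion, constructive interference in reflection requires 2 n t = (m + ½) λ.
λ = 2 n t / (m + ½). The fourth-longest wavelength is m = 3: λ = 2 × 1.42 × 540 / 3.50 = 438 nm.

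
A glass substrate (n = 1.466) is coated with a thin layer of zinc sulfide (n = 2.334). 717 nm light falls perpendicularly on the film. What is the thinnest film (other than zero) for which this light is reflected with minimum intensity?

At the upper boundary (n = 1.0 to n = 2.334) the reflected ray undergoes a half-wave phase shift.
Bottom surface (2.334 → 1.466): reflection off a lower-index medium gives no phase shift.
Exactly one π shift → a net half-wave offset.
So the condition for destructive reflection is 2 n t = m λ.
Minimum nonzero at m = 1: t = λ / (2 n) = 717 / (2 × 2.334) = 154 nm.

154 nm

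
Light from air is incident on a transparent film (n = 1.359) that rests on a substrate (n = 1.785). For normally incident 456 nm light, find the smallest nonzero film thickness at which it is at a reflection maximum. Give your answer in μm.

0.168 μm

Ray reflecting at the top interface goes from n = 1.0 toward n = 1.359: a half-wave phase shift.
At the lower boundary (n = 1.359 to n = 1.785) the reflected ray undergoes a half-wave phase shift.
The two reflections carry the same phase change, so no net offset.
For bright reflection here: 2 n t = m λ.
Minimum nonzero at m = 1: t = λ / (2 n) = 456 / (2 × 1.359) = 168 nm.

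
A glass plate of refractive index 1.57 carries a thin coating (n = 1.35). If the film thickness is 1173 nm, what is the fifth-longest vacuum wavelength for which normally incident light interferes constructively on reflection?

At the upper boundary (n = 1.0 to n = 1.35) the reflected ray undergoes a half-wave phase shift.
At the lower boundary (n = 1.35 to n = 1.57) the reflected ray undergoes a half-wave phase shift.
The two reflections carry the same phase change, so no net offset.
With no net inversion, constructive interference in reflection requires 2 n t = m λ.
λ = 2 n t / m. The fifth-longest wavelength is m = 5: λ = 2 × 1.35 × 1173 / 5.00 = 633 nm.

633 nm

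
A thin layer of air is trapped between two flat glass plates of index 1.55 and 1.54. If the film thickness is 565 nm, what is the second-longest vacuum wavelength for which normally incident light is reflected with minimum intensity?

Top surface (1.55 → 1.0): reflection off a lower-index medium gives no phase shift.
Ray reflecting at the bottom interface goes from n = 1.0 toward n = 1.54: a half-wave phase shift.
Net: one phase inversion between the two reflected rays.
For dark reflection here: 2 n t = m λ.
λ = 2 n t / m. The second-longest wavelength is m = 2: λ = 2 × 1.0 × 565 / 2.00 = 565 nm.

565 nm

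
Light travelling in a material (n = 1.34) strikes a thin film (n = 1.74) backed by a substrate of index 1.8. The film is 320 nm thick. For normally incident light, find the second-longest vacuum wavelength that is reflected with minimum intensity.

742 nm

Top surface (1.34 → 1.74): reflection off a higher-index medium gives a half-wave phase shift.
At the lower boundary (n = 1.74 to n = 1.8) the reflected ray undergoes a half-wave phase shift.
Zero or two π shifts → no net half-wave offset.
For minimum reflection here: 2 n t = (m + ½) λ.
λ = 2 n t / (m + ½). The second-longest wavelength is m = 1: λ = 2 × 1.74 × 320 / 1.50 = 742 nm.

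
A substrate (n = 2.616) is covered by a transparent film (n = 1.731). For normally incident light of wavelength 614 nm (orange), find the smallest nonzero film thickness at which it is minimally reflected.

88.7 nm

At the upper boundary (n = 1.0 to n = 1.731) the reflected ray undergoes a half-wave phase shift.
Ray reflecting at the bottom interface goes from n = 1.731 toward n = 2.616: a half-wave phase shift.
Net: no relative phase inversion (both shifts match).
So the condition for destructive reflection is 2 n t = (m + ½) λ.
Minimum at m = 0: t = λ / (4 n) = 614 / (4 × 1.731) = 88.7 nm.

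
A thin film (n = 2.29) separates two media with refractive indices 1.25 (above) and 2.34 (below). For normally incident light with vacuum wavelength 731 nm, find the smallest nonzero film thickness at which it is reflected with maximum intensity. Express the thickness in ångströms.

Ray reflecting at the top interface goes from n = 1.25 toward n = 2.29: a half-wave phase shift.
Ray reflecting at the bottom interface goes from n = 2.29 toward n = 2.34: a half-wave phase shift.
Zero or two π shifts → no net half-wave offset.
With no net inversion, constructive interference in reflection requires 2 n t = m λ.
Minimum nonzero at m = 1: t = λ / (2 n) = 731 / (2 × 2.29) = 160 nm.

1596 Å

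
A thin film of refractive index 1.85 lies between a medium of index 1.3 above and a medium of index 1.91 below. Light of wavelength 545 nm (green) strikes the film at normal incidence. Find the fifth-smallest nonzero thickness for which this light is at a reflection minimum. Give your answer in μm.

0.663 μm

Top surface (1.3 → 1.85): reflection off a higher-index medium gives a half-wave phase shift.
At the lower boundary (n = 1.85 to n = 1.91) the reflected ray undergoes a half-wave phase shift.
Net: no relative phase inversion (both shifts match).
So the condition for destructive reflection is 2 n t = (m + ½) λ.
The fifth-smallest nonzero thickness corresponds to m = 4: t = (m + ½) λ / (2 n) = 4.50 × 545 / (2 × 1.85) = 663 nm.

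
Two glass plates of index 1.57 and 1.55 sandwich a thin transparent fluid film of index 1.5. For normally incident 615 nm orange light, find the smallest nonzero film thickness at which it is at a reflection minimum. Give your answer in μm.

Top surface (1.57 → 1.5): reflection off a lower-index medium gives no phase shift.
At the lower boundary (n = 1.5 to n = 1.55) the reflected ray undergoes a half-wave phase shift.
The two reflections differ by half a wavelength.
With one net inversion, destructive interference in reflection requires 2 n t = m λ.
Minimum nonzero at m = 1: t = λ / (2 n) = 615 / (2 × 1.5) = 205 nm.

0.205 μm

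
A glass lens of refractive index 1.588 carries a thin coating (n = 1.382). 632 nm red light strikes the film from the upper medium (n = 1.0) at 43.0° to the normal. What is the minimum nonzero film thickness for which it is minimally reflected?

Ray reflecting at the top interface goes from n = 1.0 toward n = 1.382: a half-wave phase shift.
Bottom surface (1.382 → 1.588): reflection off a higher-index medium gives a half-wave phase shift.
The two reflections carry the same phase change, so no net offset.
So the condition for destructive reflection is 2 n t cos θ_r = (m + ½) λ.
Snell's law: 1.0 sin 43.0° = 1.382 sin θ_r → sin θ_r = 0.493, cos θ_r = 0.870.
Minimum at m = 0: t = λ / (4 n cos θ_r) = 632 / (4 × 1.382 × 0.870) = 131 nm.

131 nm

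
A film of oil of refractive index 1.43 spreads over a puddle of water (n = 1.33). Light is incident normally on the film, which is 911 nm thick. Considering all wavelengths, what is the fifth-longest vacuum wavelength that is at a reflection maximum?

579 nm

Ray reflecting at the top interface goes from n = 1.0 toward n = 1.43: a half-wave phase shift.
Ray reflecting at the bottom interface goes from n = 1.43 toward n = 1.33: no phase shift.
Net: one phase inversion between the two reflected rays.
So the condition for constructive reflection is 2 n t = (m + ½) λ.
λ = 2 n t / (m + ½). The fifth-longest wavelength is m = 4: λ = 2 × 1.43 × 911 / 4.50 = 579 nm.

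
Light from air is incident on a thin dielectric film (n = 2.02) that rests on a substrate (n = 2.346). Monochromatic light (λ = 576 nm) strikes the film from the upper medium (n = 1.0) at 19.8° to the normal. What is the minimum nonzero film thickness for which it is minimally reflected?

72.3 nm

Top surface (1.0 → 2.02): reflection off a higher-index medium gives a half-wave phase shift.
Ray reflecting at the bottom interface goes from n = 2.02 toward n = 2.346: a half-wave phase shift.
The two reflections carry the same phase change, so no net offset.
With no net inversion, destructive interference in reflection requires 2 n t cos θ_r = (m + ½) λ.
Snell's law: 1.0 sin 19.8° = 2.02 sin θ_r → sin θ_r = 0.168, cos θ_r = 0.986.
Minimum at m = 0: t = λ / (4 n cos θ_r) = 576 / (4 × 2.02 × 0.986) = 72.3 nm.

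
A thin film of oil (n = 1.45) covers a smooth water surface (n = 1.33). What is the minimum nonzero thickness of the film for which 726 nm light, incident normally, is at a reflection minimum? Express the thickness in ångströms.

2503 Å

Top surface (1.0 → 1.45): reflection off a higher-index medium gives a half-wave phase shift.
At the lower boundary (n = 1.45 to n = 1.33) the reflected ray undergoes no phase shift.
The two reflections differ by half a wavelength.
With one net inversion, destructive interference in reflection requires 2 n t = m λ.
Minimum nonzero at m = 1: t = λ / (2 n) = 726 / (2 × 1.45) = 250 nm.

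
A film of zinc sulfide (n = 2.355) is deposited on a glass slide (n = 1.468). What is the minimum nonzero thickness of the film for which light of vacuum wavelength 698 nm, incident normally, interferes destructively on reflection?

148 nm

At the upper boundary (n = 1.0 to n = 2.355) the reflected ray undergoes a half-wave phase shift.
Bottom surface (2.355 → 1.468): reflection off a lower-index medium gives no phase shift.
Net: one phase inversion between the two reflected rays.
For dark reflection here: 2 n t = m λ.
Minimum nonzero at m = 1: t = λ / (2 n) = 698 / (2 × 2.355) = 148 nm.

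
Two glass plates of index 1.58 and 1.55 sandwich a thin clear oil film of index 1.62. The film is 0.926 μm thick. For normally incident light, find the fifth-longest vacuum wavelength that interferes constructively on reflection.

At the upper boundary (n = 1.58 to n = 1.62) the reflected ray undergoes a half-wave phase shift.
At the lower boundary (n = 1.62 to n = 1.55) the reflected ray undergoes no phase shift.
Exactly one π shift → a net half-wave offset.
So the condition for constructive reflection is 2 n t = (m + ½) λ.
λ = 2 n t / (m + ½). The fifth-longest wavelength is m = 4: λ = 2 × 1.62 × 926 / 4.50 = 667 nm.

667 nm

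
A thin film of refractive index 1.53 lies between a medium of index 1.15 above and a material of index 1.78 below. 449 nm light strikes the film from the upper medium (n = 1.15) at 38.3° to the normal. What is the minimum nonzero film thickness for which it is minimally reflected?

Top surface (1.15 → 1.53): reflection off a higher-index medium gives a half-wave phase shift.
At the lower boundary (n = 1.53 to n = 1.78) the reflected ray undergoes a half-wave phase shift.
Zero or two π shifts → no net half-wave offset.
For weak reflection here: 2 n t cos θ_r = (m + ½) λ.
Snell's law: 1.15 sin 38.3° = 1.53 sin θ_r → sin θ_r = 0.466, cos θ_r = 0.885.
Minimum at m = 0: t = λ / (4 n cos θ_r) = 449 / (4 × 1.53 × 0.885) = 82.9 nm.

82.9 nm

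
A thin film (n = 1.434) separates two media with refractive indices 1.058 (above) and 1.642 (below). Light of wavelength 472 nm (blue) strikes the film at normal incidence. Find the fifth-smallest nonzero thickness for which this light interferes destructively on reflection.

Top surface (1.058 → 1.434): reflection off a higher-index medium gives a half-wave phase shift.
At the lower boundary (n = 1.434 to n = 1.642) the reflected ray undergoes a half-wave phase shift.
Zero or two π shifts → no net half-wave offset.
So the condition for destructive reflection is 2 n t = (m + ½) λ.
The fifth-smallest nonzero thickness corresponds to m = 4: t = (m + ½) λ / (2 n) = 4.50 × 472 / (2 × 1.434) = 741 nm.

741 nm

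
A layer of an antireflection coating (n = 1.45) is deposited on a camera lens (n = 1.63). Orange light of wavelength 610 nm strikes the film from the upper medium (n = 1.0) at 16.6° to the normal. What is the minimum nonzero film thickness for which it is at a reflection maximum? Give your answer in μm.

Ray reflecting at the top interface goes from n = 1.0 toward n = 1.45: a half-wave phase shift.
Bottom surface (1.45 → 1.63): reflection off a higher-index medium gives a half-wave phase shift.
The two reflections carry the same phase change, so no net offset.
So the condition for constructive reflection is 2 n t cos θ_r = m λ.
Snell's law: 1.0 sin 16.6° = 1.45 sin θ_r → sin θ_r = 0.197, cos θ_r = 0.980.
Minimum nonzero at m = 1: t = λ / (2 n cos θ_r) = 610 / (2 × 1.45 × 0.980) = 215 nm.

0.215 μm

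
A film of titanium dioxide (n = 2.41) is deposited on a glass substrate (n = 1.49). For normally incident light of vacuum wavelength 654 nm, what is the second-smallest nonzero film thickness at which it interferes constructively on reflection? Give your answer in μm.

0.204 μm

Top surface (1.0 → 2.41): reflection off a higher-index medium gives a half-wave phase shift.
Bottom surface (2.41 → 1.49): reflection off a lower-index medium gives no phase shift.
The two reflections differ by half a wavelength.
With one net inversion, constructive interference in reflection requires 2 n t = (m + ½) λ.
The second-smallest nonzero thickness corresponds to m = 1: t = (m + ½) λ / (2 n) = 1.50 × 654 / (2 × 2.41) = 204 nm.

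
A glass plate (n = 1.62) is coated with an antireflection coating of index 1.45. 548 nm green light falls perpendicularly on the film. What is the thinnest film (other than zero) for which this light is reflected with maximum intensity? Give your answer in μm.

At the upper boundary (n = 1.0 to n = 1.45) the reflected ray undergoes a half-wave phase shift.
At the lower boundary (n = 1.45 to n = 1.62) the reflected ray undergoes a half-wave phase shift.
The two reflections carry the same phase change, so no net offset.
So the condition for constructive reflection is 2 n t = m λ.
Minimum nonzero at m = 1: t = λ / (2 n) = 548 / (2 × 1.45) = 189 nm.

0.189 μm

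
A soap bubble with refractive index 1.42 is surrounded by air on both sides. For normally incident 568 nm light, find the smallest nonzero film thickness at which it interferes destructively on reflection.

Ray reflecting at the top interface goes from n = 1.0 toward n = 1.42: a half-wave phase shift.
Ray reflecting at the bottom interface goes from n = 1.42 toward n = 1.0: no phase shift.
Net: one phase inversion between the two reflected rays.
With one net inversion, destructive interference in reflection requires 2 n t = m λ.
Minimum nonzero at m = 1: t = λ / (2 n) = 568 / (2 × 1.42) = 200 nm.

200 nm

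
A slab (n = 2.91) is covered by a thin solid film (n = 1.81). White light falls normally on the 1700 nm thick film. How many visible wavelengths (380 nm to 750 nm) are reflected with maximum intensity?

8

Ray reflecting at the top interface goes from n = 1.0 toward n = 1.81: a half-wave phase shift.
At the lower boundary (n = 1.81 to n = 2.91) the reflected ray undergoes a half-wave phase shift.
Net: no relative phase inversion (both shifts match).
So the condition for constructive reflection is 2 n t = m λ.
λ = 2 n t / m = 6154 / m nm.
m=8: 769 nm (IR); m=9: 684 nm (visible); m=10: 615 nm (visible); m=11: 559 nm (visible); m=12: 513 nm (visible); m=13: 473 nm (visible); m=14: 440 nm (visible); m=15: 410 nm (visible); m=16: 385 nm (visible); m=17: 362 nm (UV).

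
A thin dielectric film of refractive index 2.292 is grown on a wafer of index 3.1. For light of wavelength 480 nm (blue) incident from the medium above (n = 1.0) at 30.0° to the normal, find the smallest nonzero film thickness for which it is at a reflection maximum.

107 nm

Ray reflecting at the top interface goes from n = 1.0 toward n = 2.292: a half-wave phase shift.
Bottom surface (2.292 → 3.1): reflection off a higher-index medium gives a half-wave phase shift.
Zero or two π shifts → no net half-wave offset.
So the condition for constructive reflection is 2 n t cos θ_r = m λ.
Snell's law: 1.0 sin 30.0° = 2.292 sin θ_r → sin θ_r = 0.218, cos θ_r = 0.976.
Minimum nonzero at m = 1: t = λ / (2 n cos θ_r) = 480 / (2 × 2.292 × 0.976) = 107 nm.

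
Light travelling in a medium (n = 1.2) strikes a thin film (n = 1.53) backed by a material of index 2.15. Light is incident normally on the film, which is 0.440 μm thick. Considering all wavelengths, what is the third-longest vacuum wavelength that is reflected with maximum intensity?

449 nm

At the upper boundary (n = 1.2 to n = 1.53) the reflected ray undergoes a half-wave phase shift.
At the lower boundary (n = 1.53 to n = 2.15) the reflected ray undergoes a half-wave phase shift.
Zero or two π shifts → no net half-wave offset.
For maximum reflection here: 2 n t = m λ.
λ = 2 n t / m. The third-longest wavelength is m = 3: λ = 2 × 1.53 × 440 / 3.00 = 449 nm.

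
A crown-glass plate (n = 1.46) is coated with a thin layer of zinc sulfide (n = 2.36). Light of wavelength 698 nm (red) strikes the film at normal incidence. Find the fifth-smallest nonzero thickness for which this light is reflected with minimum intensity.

739 nm

At the upper boundary (n = 1.0 to n = 2.36) the reflected ray undergoes a half-wave phase shift.
Ray reflecting at the bottom interface goes from n = 2.36 toward n = 1.46: no phase shift.
Net: one phase inversion between the two reflected rays.
With one net inversion, destructive interference in reflection requires 2 n t = m λ.
The fifth-smallest nonzero thickness corresponds to m = 5: t = m λ / (2 n) = 5.00 × 698 / (2 × 2.36) = 739 nm.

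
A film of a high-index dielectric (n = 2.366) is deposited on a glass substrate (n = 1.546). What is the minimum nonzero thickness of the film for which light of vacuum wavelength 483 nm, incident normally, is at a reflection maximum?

51.0 nm

Top surface (1.0 → 2.366): reflection off a higher-index medium gives a half-wave phase shift.
Ray reflecting at the bottom interface goes from n = 2.366 toward n = 1.546: no phase shift.
Exactly one π shift → a net half-wave offset.
With one net inversion, constructive interference in reflection requires 2 n t = (m + ½) λ.
Minimum at m = 0: t = λ / (4 n) = 483 / (4 × 2.366) = 51.0 nm.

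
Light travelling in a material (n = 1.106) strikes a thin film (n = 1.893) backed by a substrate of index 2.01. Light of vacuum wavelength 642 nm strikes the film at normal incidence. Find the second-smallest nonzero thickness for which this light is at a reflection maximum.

339 nm

At the upper boundary (n = 1.106 to n = 1.893) the reflected ray undergoes a half-wave phase shift.
Bottom surface (1.893 → 2.01): reflection off a higher-index medium gives a half-wave phase shift.
The two reflections carry the same phase change, so no net offset.
With no net inversion, constructive interference in reflection requires 2 n t = m λ.
The second-smallest nonzero thickness corresponds to m = 2: t = m λ / (2 n) = 2.00 × 642 / (2 × 1.893) = 339 nm.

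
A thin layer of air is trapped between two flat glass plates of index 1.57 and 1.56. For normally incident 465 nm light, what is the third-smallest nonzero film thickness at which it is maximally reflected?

581 nm

Top surface (1.57 → 1.0): reflection off a lower-index medium gives no phase shift.
Ray reflecting at the bottom interface goes from n = 1.0 toward n = 1.56: a half-wave phase shift.
Net: one phase inversion between the two reflected rays.
For maximum reflection here: 2 n t = (m + ½) λ.
The third-smallest nonzero thickness corresponds to m = 2: t = (m + ½) λ / (2 n) = 2.50 × 465 / (2 × 1.0) = 581 nm.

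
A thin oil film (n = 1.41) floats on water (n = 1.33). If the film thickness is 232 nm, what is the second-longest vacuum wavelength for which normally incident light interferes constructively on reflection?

436 nm

Top surface (1.0 → 1.41): reflection off a higher-index medium gives a half-wave phase shift.
Ray reflecting at the bottom interface goes from n = 1.41 toward n = 1.33: no phase shift.
The two reflections differ by half a wavelength.
For bright reflection here: 2 n t = (m + ½) λ.
λ = 2 n t / (m + ½). The second-longest wavelength is m = 1: λ = 2 × 1.41 × 232 / 1.50 = 436 nm.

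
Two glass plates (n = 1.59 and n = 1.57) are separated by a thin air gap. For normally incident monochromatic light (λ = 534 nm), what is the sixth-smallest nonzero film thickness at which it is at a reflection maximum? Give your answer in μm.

Top surface (1.59 → 1.0): reflection off a lower-index medium gives no phase shift.
Bottom surface (1.0 → 1.57): reflection off a higher-index medium gives a half-wave phase shift.
Net: one phase inversion between the two reflected rays.
So the condition for constructive reflection is 2 n t = (m + ½) λ.
The sixth-smallest nonzero thickness corresponds to m = 5: t = (m + ½) λ / (2 n) = 5.50 × 534 / (2 × 1.0) = 1469 nm.

1.47 μm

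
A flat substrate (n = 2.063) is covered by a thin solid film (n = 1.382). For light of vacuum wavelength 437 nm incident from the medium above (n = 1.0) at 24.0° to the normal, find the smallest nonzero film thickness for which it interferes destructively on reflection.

At the upper boundary (n = 1.0 to n = 1.382) the reflected ray undergoes a half-wave phase shift.
Ray reflecting at the bottom interface goes from n = 1.382 toward n = 2.063: a half-wave phase shift.
The two reflections carry the same phase change, so no net offset.
For minimum reflection here: 2 n t cos θ_r = (m + ½) λ.
Snell's law: 1.0 sin 24.0° = 1.382 sin θ_r → sin θ_r = 0.294, cos θ_r = 0.956.
Minimum at m = 0: t = λ / (4 n cos θ_r) = 437 / (4 × 1.382 × 0.956) = 82.7 nm.

82.7 nm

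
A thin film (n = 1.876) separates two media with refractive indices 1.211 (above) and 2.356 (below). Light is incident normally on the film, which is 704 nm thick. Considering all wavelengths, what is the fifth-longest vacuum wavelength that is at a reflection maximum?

Ray reflecting at the top interface goes from n = 1.211 toward n = 1.876: a half-wave phase shift.
Bottom surface (1.876 → 2.356): reflection off a higher-index medium gives a half-wave phase shift.
Net: no relative phase inversion (both shifts match).
With no net inversion, constructive interference in reflection requires 2 n t = m λ.
λ = 2 n t / m. The fifth-longest wavelength is m = 5: λ = 2 × 1.876 × 704 / 5.00 = 528 nm.

528 nm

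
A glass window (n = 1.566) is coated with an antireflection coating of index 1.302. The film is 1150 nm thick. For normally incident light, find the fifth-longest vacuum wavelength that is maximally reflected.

Top surface (1.0 → 1.302): reflection off a higher-index medium gives a half-wave phase shift.
Ray reflecting at the bottom interface goes from n = 1.302 toward n = 1.566: a half-wave phase shift.
Zero or two π shifts → no net half-wave offset.
With no net inversion, constructive interference in reflection requires 2 n t = m λ.
λ = 2 n t / m. The fifth-longest wavelength is m = 5: λ = 2 × 1.302 × 1150 / 5.00 = 599 nm.

599 nm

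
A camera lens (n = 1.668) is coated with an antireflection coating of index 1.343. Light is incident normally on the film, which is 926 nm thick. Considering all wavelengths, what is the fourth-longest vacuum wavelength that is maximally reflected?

622 nm

Top surface (1.0 → 1.343): reflection off a higher-index medium gives a half-wave phase shift.
Ray reflecting at the bottom interface goes from n = 1.343 toward n = 1.668: a half-wave phase shift.
Net: no relative phase inversion (both shifts match).
For strong reflection here: 2 n t = m λ.
λ = 2 n t / m. The fourth-longest wavelength is m = 4: λ = 2 × 1.343 × 926 / 4.00 = 622 nm.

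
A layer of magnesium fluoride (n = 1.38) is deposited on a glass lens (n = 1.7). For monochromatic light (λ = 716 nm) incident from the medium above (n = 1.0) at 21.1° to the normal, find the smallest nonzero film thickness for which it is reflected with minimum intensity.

134 nm

At the upper boundary (n = 1.0 to n = 1.38) the reflected ray undergoes a half-wave phase shift.
At the lower boundary (n = 1.38 to n = 1.7) the reflected ray undergoes a half-wave phase shift.
The two reflections carry the same phase change, so no net offset.
So the condition for destructive reflection is 2 n t cos θ_r = (m + ½) λ.
Snell's law: 1.0 sin 21.1° = 1.38 sin θ_r → sin θ_r = 0.261, cos θ_r = 0.965.
Minimum at m = 0: t = λ / (4 n cos θ_r) = 716 / (4 × 1.38 × 0.965) = 134 nm.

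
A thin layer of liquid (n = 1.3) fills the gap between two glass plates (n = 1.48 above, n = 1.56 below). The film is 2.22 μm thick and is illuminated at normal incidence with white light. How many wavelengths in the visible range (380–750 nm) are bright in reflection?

7

Top surface (1.48 → 1.3): reflection off a lower-index medium gives no phase shift.
Bottom surface (1.3 → 1.56): reflection off a higher-index medium gives a half-wave phase shift.
Exactly one π shift → a net half-wave offset.
With one net inversion, constructive interference in reflection requires 2 n t = (m + ½) λ.
λ = 2 n t / (m + ½) = 5772 / (m + ½) nm.
m=7: 770 nm (IR); m=8: 679 nm (visible); m=9: 608 nm (visible); m=10: 550 nm (visible); m=11: 502 nm (visible); m=12: 462 nm (visible); m=13: 428 nm (visible); m=14: 398 nm (visible); m=15: 372 nm (UV).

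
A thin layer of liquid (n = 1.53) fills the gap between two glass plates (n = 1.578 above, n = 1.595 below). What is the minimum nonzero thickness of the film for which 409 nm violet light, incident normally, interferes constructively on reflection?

At the upper boundary (n = 1.578 to n = 1.53) the reflected ray undergoes no phase shift.
Ray reflecting at the bottom interface goes from n = 1.53 toward n = 1.595: a half-wave phase shift.
The two reflections differ by half a wavelength.
For maximum reflection here: 2 n t = (m + ½) λ.
Minimum at m = 0: t = λ / (4 n) = 409 / (4 × 1.53) = 66.8 nm.

66.8 nm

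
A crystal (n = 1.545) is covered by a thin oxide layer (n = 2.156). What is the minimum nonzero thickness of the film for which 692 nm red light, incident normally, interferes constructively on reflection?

80.2 nm

Ray reflecting at the top interface goes from n = 1.0 toward n = 2.156: a half-wave phase shift.
At the lower boundary (n = 2.156 to n = 1.545) the reflected ray undergoes no phase shift.
Exactly one π shift → a net half-wave offset.
For strong reflection here: 2 n t = (m + ½) λ.
Minimum at m = 0: t = λ / (4 n) = 692 / (4 × 2.156) = 80.2 nm.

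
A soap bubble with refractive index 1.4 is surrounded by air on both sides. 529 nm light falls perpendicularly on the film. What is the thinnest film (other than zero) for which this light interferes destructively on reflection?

At the upper boundary (n = 1.0 to n = 1.4) the reflected ray undergoes a half-wave phase shift.
At the lower boundary (n = 1.4 to n = 1.0) the reflected ray undergoes no phase shift.
The two reflections differ by half a wavelength.
So the condition for destructive reflection is 2 n t = m λ.
Minimum nonzero at m = 1: t = λ / (2 n) = 529 / (2 × 1.4) = 189 nm.

189 nm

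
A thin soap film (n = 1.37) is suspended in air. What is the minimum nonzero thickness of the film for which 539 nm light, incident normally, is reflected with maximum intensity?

98.4 nm

Ray reflecting at the top interface goes from n = 1.0 toward n = 1.37: a half-wave phase shift.
Ray reflecting at the bottom interface goes from n = 1.37 toward n = 1.0: no phase shift.
The two reflections differ by half a wavelength.
So the condition for constructive reflection is 2 n t = (m + ½) λ.
Minimum at m = 0: t = λ / (4 n) = 539 / (4 × 1.37) = 98.4 nm.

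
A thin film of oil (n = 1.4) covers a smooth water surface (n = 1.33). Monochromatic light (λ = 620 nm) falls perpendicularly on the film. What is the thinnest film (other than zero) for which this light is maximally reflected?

111 nm

At the upper boundary (n = 1.0 to n = 1.4) the reflected ray undergoes a half-wave phase shift.
Ray reflecting at the bottom interface goes from n = 1.4 toward n = 1.33: no phase shift.
Exactly one π shift → a net half-wave offset.
With one net inversion, constructive interference in reflection requires 2 n t = (m + ½) λ.
Minimum at m = 0: t = λ / (4 n) = 620 / (4 × 1.4) = 111 nm.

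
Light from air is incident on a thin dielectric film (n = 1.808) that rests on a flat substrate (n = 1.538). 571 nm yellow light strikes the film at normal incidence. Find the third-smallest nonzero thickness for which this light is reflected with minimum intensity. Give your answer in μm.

Ray reflecting at the top interface goes from n = 1.0 toward n = 1.808: a half-wave phase shift.
At the lower boundary (n = 1.808 to n = 1.538) the reflected ray undergoes no phase shift.
The two reflections differ by half a wavelength.
So the condition for destructive reflection is 2 n t = m λ.
The third-smallest nonzero thickness corresponds to m = 3: t = m λ / (2 n) = 3.00 × 571 / (2 × 1.808) = 474 nm.

0.474 μm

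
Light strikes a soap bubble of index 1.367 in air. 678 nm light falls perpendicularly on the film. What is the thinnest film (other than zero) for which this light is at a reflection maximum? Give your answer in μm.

0.124 μm

At the upper boundary (n = 1.0 to n = 1.367) the reflected ray undergoes a half-wave phase shift.
Ray reflecting at the bottom interface goes from n = 1.367 toward n = 1.0: no phase shift.
Exactly one π shift → a net half-wave offset.
For bright reflection here: 2 n t = (m + ½) λ.
Minimum at m = 0: t = λ / (4 n) = 678 / (4 × 1.367) = 124 nm.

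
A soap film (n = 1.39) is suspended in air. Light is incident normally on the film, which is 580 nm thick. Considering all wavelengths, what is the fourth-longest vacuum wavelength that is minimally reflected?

403 nm

Ray reflecting at the top interface goes from n = 1.0 toward n = 1.39: a half-wave phase shift.
Ray reflecting at the bottom interface goes from n = 1.39 toward n = 1.0: no phase shift.
Exactly one π shift → a net half-wave offset.
So the condition for destructive reflection is 2 n t = m λ.
λ = 2 n t / m. The fourth-longest wavelength is m = 4: λ = 2 × 1.39 × 580 / 4.00 = 403 nm.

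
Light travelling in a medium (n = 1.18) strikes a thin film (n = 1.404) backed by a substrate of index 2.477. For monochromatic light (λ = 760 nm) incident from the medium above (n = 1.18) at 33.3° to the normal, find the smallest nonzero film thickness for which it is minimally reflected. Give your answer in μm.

Ray reflecting at the top interface goes from n = 1.18 toward n = 1.404: a half-wave phase shift.
Ray reflecting at the bottom interface goes from n = 1.404 toward n = 2.477: a half-wave phase shift.
The two reflections carry the same phase change, so no net offset.
So the condition for destructive reflection is 2 n t cos θ_r = (m + ½) λ.
Snell's law: 1.18 sin 33.3° = 1.404 sin θ_r → sin θ_r = 0.461, cos θ_r = 0.887.
Minimum at m = 0: t = λ / (4 n cos θ_r) = 760 / (4 × 1.404 × 0.887) = 153 nm.

0.153 μm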